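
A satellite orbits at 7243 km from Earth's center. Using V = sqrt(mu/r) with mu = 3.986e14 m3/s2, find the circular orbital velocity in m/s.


V = sqrt(3.986e14 / 7243000) = 7418 m/s

7418 m/s


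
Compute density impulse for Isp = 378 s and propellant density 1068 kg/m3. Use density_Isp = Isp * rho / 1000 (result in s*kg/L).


rho*Isp = 378 * 1068 / 1000 = 404 s*kg/L

404 s*kg/L


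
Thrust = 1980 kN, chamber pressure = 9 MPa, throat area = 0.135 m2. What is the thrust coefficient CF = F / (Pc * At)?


CF = 1980000 / (9e6 * 0.135) = 1.63

1.63


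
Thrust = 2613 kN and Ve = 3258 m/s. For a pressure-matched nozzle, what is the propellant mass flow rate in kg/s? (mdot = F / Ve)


mdot = F / Ve = 2613000 / 3258 = 802.0 kg/s

802.0 kg/s


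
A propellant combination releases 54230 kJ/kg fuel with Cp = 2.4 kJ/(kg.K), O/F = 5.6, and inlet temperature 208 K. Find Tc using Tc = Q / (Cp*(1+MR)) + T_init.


Tc = 54230 / (2.4 * (1 + 5.6)) + 208 = 3632 K

3632 K


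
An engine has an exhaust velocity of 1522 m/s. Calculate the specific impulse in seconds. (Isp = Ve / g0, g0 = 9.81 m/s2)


Isp = Ve / g0 = 1522 / 9.81 = 155.1 s

155.1 s


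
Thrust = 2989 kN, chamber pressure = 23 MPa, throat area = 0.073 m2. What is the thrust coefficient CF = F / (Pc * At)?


CF = 2989000 / (23e6 * 0.073) = 1.78

1.78


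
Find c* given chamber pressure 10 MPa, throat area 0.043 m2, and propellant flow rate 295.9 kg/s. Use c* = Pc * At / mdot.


c* = 10e6 * 0.043 / 295.9 = 1453 m/s

1453 m/s


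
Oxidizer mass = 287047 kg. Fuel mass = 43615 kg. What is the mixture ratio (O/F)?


MR = 287047 / 43615 = 6.58

6.58


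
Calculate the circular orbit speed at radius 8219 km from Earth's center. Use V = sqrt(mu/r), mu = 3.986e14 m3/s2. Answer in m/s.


V = sqrt(3.986e14 / 8219000) = 6964 m/s

6964 m/s


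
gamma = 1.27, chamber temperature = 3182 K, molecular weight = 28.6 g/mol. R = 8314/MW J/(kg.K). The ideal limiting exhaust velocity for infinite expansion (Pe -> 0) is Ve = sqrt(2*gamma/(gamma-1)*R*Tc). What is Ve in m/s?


R = 8314 / 28.6 = 290.7 J/(kg.K)
Ve = sqrt(2 * 1.27 / (1.27 - 1) * 290.7 * 3182) = 2950 m/s

2950 m/s


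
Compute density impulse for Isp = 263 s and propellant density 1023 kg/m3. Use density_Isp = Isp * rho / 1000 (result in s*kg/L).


rho*Isp = 263 * 1023 / 1000 = 269 s*kg/L

269 s*kg/L


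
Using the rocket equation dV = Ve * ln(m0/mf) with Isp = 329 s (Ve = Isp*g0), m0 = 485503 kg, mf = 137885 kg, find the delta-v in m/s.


Ve = 329 * 9.81 = 3227.49 m/s
dV = 3227.49 * ln(485503/137885) = 4063 m/s

4063 m/s


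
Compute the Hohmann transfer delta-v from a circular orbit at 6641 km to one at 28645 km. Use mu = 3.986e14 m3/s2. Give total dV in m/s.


V1 = sqrt(mu/r1) = 7747.33 m/s
dV1 = V1*(sqrt(2*r2/(r1+r2)) - 1) = 2124.33 m/s
V2 = sqrt(mu/r2) = 3730.3 m/s
dV2 = V2*(1 - sqrt(2*r1/(r1+r2))) = 1441.68 m/s
Total dV = 3566 m/s

3566 m/s


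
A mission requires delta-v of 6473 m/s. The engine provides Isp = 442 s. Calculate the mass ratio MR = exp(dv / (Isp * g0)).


Ve = 442 * 9.81 = 4336.02 m/s
MR = exp(6473 / 4336.02) = 4.45

4.45


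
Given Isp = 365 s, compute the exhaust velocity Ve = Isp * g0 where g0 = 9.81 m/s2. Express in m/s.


Ve = Isp * g0 = 365 * 9.81 = 3580.7 m/s

3580.7 m/s


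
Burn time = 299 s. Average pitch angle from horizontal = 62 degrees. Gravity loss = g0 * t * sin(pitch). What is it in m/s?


GL = 9.81 * 299 * sin(62 deg) = 2590 m/s

2590 m/s


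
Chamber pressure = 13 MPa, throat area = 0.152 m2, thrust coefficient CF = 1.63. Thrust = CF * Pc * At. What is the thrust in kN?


F = 1.63 * 13e6 * 0.152 = 3.2209e+06 N = 3220.9 kN

3220.9 kN


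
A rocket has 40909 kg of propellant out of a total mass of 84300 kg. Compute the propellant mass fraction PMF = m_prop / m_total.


PMF = 40909 / 84300 = 0.485

0.485


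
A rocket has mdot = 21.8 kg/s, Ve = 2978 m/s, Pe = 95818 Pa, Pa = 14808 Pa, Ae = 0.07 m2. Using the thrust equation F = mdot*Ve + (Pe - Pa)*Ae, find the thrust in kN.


F = 21.8 * 2978 + (95818 - 14808) * 0.07 = 70591.0 N = 70.6 kN

70.6 kN


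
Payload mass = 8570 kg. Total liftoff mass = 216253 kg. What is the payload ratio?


PR = 8570 / 216253 = 0.0396

0.0396


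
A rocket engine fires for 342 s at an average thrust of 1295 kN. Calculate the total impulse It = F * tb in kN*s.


It = 1295 * 342 = 442890 kN*s

442890 kN*s


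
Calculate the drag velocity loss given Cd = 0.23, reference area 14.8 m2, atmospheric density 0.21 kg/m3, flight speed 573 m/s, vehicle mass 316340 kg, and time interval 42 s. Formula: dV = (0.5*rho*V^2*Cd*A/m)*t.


D = 0.5 * 0.21 * 573^2 * 0.23 * 14.8 = 117351.35 N
a = 117351.35 / 316340 = 0.371 m/s2
dV = 0.371 * 42 = 15.6 m/s

15.6 m/s


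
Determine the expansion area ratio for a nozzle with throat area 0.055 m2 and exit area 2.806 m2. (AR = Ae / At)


AR = 2.806 / 0.055 = 51.0

51.0


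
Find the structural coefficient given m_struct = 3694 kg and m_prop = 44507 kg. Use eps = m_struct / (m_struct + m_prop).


eps = 3694 / (3694 + 44507) = 0.0766

0.0766


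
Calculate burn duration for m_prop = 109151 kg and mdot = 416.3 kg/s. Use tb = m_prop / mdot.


tb = 109151 / 416.3 = 262.2 s

262.2 s


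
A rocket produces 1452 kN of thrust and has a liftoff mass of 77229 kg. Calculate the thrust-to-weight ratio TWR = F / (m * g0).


TWR = 1452000 / (77229 * 9.81) = 1.92

1.92


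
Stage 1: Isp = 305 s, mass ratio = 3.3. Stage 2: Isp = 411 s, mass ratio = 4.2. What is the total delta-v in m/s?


dV1 = 305 * 9.81 * ln(3.3) = 3572.3 m/s
dV2 = 411 * 9.81 * ln(4.2) = 5786.1 m/s
Total dV = 3572.3 + 5786.1 = 9358.4 m/s ~ 9358 m/s

9358 m/s


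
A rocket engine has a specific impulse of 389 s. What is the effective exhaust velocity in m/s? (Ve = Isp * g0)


Ve = Isp * g0 = 389 * 9.81 = 3816.1 m/s

3816.1 m/s


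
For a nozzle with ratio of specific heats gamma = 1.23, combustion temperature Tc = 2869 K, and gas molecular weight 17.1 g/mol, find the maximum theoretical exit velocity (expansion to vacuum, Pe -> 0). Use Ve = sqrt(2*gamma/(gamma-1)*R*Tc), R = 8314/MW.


R = 8314 / 17.1 = 486.2 J/(kg.K)
Ve = sqrt(2 * 1.23 / (1.23 - 1) * 486.2 * 2869) = 3863 m/s

3863 m/s


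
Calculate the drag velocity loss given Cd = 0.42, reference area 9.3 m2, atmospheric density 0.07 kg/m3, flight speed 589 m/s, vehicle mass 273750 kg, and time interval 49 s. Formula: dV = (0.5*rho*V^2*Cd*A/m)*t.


D = 0.5 * 0.07 * 589^2 * 0.42 * 9.3 = 47427.57 N
a = 47427.57 / 273750 = 0.1733 m/s2
dV = 0.1733 * 49 = 8.5 m/s

8.5 m/s


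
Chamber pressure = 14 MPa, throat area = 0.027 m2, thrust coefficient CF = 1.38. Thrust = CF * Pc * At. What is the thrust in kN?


F = 1.38 * 14e6 * 0.027 = 521640.0 N = 521.6 kN

521.6 kN


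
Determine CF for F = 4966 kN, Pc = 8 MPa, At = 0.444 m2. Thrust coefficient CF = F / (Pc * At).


CF = 4966000 / (8e6 * 0.444) = 1.4

1.4


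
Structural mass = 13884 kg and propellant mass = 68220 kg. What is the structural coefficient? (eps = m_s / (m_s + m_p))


eps = 13884 / (13884 + 68220) = 0.1691

0.1691


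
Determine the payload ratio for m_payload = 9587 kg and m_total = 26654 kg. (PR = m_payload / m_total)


PR = 9587 / 26654 = 0.3597

0.3597


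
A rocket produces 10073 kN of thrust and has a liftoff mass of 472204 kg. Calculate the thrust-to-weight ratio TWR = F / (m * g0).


TWR = 10073000 / (472204 * 9.81) = 2.17

2.17


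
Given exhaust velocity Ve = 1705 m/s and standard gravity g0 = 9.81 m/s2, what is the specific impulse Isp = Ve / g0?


Isp = Ve / g0 = 1705 / 9.81 = 173.8 s

173.8 s


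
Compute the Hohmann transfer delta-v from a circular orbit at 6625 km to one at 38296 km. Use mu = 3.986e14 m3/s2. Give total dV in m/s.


V1 = sqrt(mu/r1) = 7756.68 m/s
dV1 = V1*(sqrt(2*r2/(r1+r2)) - 1) = 2371.77 m/s
V2 = sqrt(mu/r2) = 3226.2 m/s
dV2 = V2*(1 - sqrt(2*r1/(r1+r2))) = 1474.04 m/s
Total dV = 3846 m/s

3846 m/s


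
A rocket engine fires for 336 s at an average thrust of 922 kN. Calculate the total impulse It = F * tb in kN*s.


It = 922 * 336 = 309792 kN*s

309792 kN*s


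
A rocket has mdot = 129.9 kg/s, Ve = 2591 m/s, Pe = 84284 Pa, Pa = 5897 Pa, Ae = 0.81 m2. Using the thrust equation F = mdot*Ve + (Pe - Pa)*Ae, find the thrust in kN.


F = 129.9 * 2591 + (84284 - 5897) * 0.81 = 400064.0 N = 400.1 kN

400.1 kN


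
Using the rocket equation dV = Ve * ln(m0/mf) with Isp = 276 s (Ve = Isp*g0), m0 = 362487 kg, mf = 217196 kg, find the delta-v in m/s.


Ve = 276 * 9.81 = 2707.56 m/s
dV = 2707.56 * ln(362487/217196) = 1387 m/s

1387 m/s


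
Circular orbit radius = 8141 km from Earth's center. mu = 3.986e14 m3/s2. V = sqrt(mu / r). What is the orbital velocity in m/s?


V = sqrt(3.986e14 / 8141000) = 6997 m/s

6997 m/s


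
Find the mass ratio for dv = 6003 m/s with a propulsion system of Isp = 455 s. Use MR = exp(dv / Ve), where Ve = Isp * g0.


Ve = 455 * 9.81 = 4463.55 m/s
MR = exp(6003 / 4463.55) = 3.838

3.838


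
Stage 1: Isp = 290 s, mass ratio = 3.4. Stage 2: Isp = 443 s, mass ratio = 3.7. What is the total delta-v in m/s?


dV1 = 290 * 9.81 * ln(3.4) = 3481.5 m/s
dV2 = 443 * 9.81 * ln(3.7) = 5685.8 m/s
Total dV = 3481.5 + 5685.8 = 9167.3 m/s ~ 9167 m/s

9167 m/s


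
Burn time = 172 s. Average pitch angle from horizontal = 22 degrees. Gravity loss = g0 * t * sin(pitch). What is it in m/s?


GL = 9.81 * 172 * sin(22 deg) = 632 m/s

632 m/s


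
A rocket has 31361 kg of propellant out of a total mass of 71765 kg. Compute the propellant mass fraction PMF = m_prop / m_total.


PMF = 31361 / 71765 = 0.437

0.437


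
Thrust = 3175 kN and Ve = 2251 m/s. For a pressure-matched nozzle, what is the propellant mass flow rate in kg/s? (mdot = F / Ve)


mdot = F / Ve = 3175000 / 2251 = 1410.5 kg/s

1410.5 kg/s


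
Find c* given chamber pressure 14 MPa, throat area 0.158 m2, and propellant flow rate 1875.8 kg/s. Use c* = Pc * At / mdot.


c* = 14e6 * 0.158 / 1875.8 = 1179 m/s

1179 m/s


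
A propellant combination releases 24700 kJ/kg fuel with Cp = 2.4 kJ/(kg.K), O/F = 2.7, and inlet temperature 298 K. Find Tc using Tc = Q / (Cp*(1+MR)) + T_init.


Tc = 24700 / (2.4 * (1 + 2.7)) + 298 = 3080 K

3080 K


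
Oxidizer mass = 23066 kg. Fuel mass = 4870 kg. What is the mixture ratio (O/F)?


MR = 23066 / 4870 = 4.74

4.74


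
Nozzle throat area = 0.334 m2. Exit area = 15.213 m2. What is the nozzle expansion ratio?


AR = 15.213 / 0.334 = 45.5

45.5


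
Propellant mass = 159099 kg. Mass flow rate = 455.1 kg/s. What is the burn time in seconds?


tb = 159099 / 455.1 = 349.6 s

349.6 s


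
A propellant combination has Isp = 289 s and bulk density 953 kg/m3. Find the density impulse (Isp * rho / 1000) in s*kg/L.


rho*Isp = 289 * 953 / 1000 = 275 s*kg/L

275 s*kg/L


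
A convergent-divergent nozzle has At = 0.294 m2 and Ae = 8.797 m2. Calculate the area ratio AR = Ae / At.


AR = 8.797 / 0.294 = 29.9

29.9


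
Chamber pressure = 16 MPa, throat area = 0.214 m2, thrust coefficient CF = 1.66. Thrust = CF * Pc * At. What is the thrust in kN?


F = 1.66 * 16e6 * 0.214 = 5.6838e+06 N = 5683.8 kN

5683.8 kN


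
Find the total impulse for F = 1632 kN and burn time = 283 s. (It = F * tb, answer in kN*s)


It = 1632 * 283 = 461856 kN*s

461856 kN*s


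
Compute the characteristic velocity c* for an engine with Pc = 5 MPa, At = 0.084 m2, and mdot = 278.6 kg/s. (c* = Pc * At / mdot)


c* = 5e6 * 0.084 / 278.6 = 1508 m/s

1508 m/s


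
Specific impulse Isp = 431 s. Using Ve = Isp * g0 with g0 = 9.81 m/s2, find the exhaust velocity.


Ve = Isp * g0 = 431 * 9.81 = 4228.1 m/s

4228.1 m/s


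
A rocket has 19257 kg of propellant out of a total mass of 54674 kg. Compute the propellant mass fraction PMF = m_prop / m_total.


PMF = 19257 / 54674 = 0.352

0.352


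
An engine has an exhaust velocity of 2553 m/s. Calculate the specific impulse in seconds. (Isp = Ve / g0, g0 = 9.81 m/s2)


Isp = Ve / g0 = 2553 / 9.81 = 260.2 s

260.2 s


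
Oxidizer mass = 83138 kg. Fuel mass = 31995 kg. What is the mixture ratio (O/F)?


MR = 83138 / 31995 = 2.6

2.6


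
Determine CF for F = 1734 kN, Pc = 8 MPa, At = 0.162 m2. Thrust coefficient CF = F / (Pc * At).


CF = 1734000 / (8e6 * 0.162) = 1.34

1.34


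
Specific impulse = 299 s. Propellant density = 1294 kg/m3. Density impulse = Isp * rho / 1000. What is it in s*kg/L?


rho*Isp = 299 * 1294 / 1000 = 387 s*kg/L

387 s*kg/L


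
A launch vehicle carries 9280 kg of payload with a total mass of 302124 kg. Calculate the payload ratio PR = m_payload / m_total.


PR = 9280 / 302124 = 0.0307

0.0307


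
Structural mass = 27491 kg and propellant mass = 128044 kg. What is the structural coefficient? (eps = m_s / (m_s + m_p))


eps = 27491 / (27491 + 128044) = 0.1768

0.1768


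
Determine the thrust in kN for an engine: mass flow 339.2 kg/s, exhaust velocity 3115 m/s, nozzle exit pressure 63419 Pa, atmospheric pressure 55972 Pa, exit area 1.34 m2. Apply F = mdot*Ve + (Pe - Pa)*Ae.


F = 339.2 * 3115 + (63419 - 55972) * 1.34 = 1.0666e+06 N = 1066.6 kN

1066.6 kN


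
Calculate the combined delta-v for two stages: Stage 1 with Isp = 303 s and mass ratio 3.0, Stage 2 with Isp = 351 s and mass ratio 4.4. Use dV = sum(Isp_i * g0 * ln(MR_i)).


dV1 = 303 * 9.81 * ln(3.0) = 3265.5 m/s
dV2 = 351 * 9.81 * ln(4.4) = 5101.6 m/s
Total dV = 3265.5 + 5101.6 = 8367.1 m/s ~ 8367 m/s

8367 m/s


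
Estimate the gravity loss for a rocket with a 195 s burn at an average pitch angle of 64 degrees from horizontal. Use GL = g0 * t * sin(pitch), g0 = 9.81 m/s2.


GL = 9.81 * 195 * sin(64 deg) = 1719 m/s

1719 m/s


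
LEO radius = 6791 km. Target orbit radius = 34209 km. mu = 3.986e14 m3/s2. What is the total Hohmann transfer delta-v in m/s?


V1 = sqrt(mu/r1) = 7661.29 m/s
dV1 = V1*(sqrt(2*r2/(r1+r2)) - 1) = 2235.52 m/s
V2 = sqrt(mu/r2) = 3413.49 m/s
dV2 = V2*(1 - sqrt(2*r1/(r1+r2))) = 1448.82 m/s
Total dV = 3684 m/s

3684 m/s


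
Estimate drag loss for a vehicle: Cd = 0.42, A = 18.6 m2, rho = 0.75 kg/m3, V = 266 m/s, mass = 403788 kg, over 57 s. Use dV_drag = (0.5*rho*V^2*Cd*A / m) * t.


D = 0.5 * 0.75 * 266^2 * 0.42 * 18.6 = 207279.7 N
a = 207279.7 / 403788 = 0.5133 m/s2
dV = 0.5133 * 57 = 29.3 m/s

29.3 m/s


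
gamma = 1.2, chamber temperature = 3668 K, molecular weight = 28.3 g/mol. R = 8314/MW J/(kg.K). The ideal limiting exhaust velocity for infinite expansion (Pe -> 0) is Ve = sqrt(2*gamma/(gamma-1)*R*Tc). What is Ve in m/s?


R = 8314 / 28.3 = 293.78 J/(kg.K)
Ve = sqrt(2 * 1.2 / (1.2 - 1) * 293.78 * 3668) = 3596 m/s

3596 m/s


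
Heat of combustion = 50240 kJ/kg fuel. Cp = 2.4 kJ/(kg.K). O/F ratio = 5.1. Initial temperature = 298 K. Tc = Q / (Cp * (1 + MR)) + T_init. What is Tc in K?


Tc = 50240 / (2.4 * (1 + 5.1)) + 298 = 3730 K

3730 K


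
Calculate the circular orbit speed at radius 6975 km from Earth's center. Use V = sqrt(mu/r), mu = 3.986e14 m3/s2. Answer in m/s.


V = sqrt(3.986e14 / 6975000) = 7560 m/s

7560 m/s


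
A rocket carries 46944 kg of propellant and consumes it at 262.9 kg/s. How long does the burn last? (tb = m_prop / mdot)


tb = 46944 / 262.9 = 178.6 s

178.6 s


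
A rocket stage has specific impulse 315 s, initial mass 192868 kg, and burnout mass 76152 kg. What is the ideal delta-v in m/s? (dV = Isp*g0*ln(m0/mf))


Ve = 315 * 9.81 = 3090.15 m/s
dV = 3090.15 * ln(192868/76152) = 2872 m/s

2872 m/s


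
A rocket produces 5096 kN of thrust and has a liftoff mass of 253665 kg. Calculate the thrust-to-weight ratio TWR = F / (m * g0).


TWR = 5096000 / (253665 * 9.81) = 2.05

2.05


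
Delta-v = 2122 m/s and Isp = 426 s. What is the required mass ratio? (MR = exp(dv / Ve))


Ve = 426 * 9.81 = 4179.06 m/s
MR = exp(2122 / 4179.06) = 1.662

1.662


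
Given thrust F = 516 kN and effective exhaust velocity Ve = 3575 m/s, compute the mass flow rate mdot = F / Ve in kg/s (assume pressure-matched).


mdot = F / Ve = 516000 / 3575 = 144.3 kg/s

144.3 kg/s


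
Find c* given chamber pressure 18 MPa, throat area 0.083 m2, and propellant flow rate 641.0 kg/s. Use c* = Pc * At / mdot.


c* = 18e6 * 0.083 / 641.0 = 2331 m/s

2331 m/s


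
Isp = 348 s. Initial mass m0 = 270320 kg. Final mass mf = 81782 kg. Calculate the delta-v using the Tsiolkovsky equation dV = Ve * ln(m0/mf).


Ve = 348 * 9.81 = 3413.88 m/s
dV = 3413.88 * ln(270320/81782) = 4081 m/s

4081 m/s


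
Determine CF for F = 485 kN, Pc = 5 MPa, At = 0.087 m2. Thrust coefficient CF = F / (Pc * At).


CF = 485000 / (5e6 * 0.087) = 1.11

1.11


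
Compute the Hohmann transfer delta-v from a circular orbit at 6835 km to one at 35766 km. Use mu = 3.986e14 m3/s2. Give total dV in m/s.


V1 = sqrt(mu/r1) = 7636.59 m/s
dV1 = V1*(sqrt(2*r2/(r1+r2)) - 1) = 2258.96 m/s
V2 = sqrt(mu/r2) = 3338.36 m/s
dV2 = V2*(1 - sqrt(2*r1/(r1+r2))) = 1447.29 m/s
Total dV = 3706 m/s

3706 m/s


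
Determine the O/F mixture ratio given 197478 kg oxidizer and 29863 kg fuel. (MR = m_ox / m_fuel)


MR = 197478 / 29863 = 6.61

6.61


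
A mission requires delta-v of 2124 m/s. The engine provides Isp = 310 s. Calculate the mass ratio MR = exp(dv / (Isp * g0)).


Ve = 310 * 9.81 = 3041.1 m/s
MR = exp(2124 / 3041.1) = 2.011

2.011


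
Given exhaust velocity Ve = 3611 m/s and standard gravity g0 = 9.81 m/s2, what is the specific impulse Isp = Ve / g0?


Isp = Ve / g0 = 3611 / 9.81 = 368.1 s

368.1 s


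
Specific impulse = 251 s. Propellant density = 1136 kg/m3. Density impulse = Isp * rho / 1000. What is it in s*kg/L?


rho*Isp = 251 * 1136 / 1000 = 285 s*kg/L

285 s*kg/L


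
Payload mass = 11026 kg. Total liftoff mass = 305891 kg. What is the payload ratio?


PR = 11026 / 305891 = 0.036

0.036


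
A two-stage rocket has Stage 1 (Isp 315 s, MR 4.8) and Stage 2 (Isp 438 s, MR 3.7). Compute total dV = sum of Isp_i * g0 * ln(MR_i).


dV1 = 315 * 9.81 * ln(4.8) = 4847.3 m/s
dV2 = 438 * 9.81 * ln(3.7) = 5621.6 m/s
Total dV = 4847.3 + 5621.6 = 10468.9 m/s ~ 10469 m/s

10469 m/s


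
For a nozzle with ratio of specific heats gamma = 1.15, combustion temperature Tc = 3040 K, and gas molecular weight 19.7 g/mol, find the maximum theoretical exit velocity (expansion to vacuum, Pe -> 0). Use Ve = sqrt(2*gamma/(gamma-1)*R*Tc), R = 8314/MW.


R = 8314 / 19.7 = 422.03 J/(kg.K)
Ve = sqrt(2 * 1.15 / (1.15 - 1) * 422.03 * 3040) = 4435 m/s

4435 m/s


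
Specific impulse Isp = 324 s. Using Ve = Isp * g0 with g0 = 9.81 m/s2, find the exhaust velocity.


Ve = Isp * g0 = 324 * 9.81 = 3178.4 m/s

3178.4 m/s


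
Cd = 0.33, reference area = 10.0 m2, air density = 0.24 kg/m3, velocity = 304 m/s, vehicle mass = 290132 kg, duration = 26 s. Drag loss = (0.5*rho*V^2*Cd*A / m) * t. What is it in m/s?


D = 0.5 * 0.24 * 304^2 * 0.33 * 10.0 = 36596.74 N
a = 36596.74 / 290132 = 0.1261 m/s2
dV = 0.1261 * 26 = 3.3 m/s

3.3 m/s


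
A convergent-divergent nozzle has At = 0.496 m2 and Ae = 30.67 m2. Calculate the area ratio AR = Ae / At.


AR = 30.67 / 0.496 = 61.8

61.8


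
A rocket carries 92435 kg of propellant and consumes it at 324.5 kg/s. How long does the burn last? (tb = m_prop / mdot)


tb = 92435 / 324.5 = 284.9 s

284.9 s


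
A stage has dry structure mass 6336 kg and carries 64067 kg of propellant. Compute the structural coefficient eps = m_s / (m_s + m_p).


eps = 6336 / (6336 + 64067) = 0.09

0.09


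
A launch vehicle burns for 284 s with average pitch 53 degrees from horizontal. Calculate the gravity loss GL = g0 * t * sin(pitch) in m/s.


GL = 9.81 * 284 * sin(53 deg) = 2225 m/s

2225 m/s


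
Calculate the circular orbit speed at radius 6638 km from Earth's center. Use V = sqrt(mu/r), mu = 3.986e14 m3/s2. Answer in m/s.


V = sqrt(3.986e14 / 6638000) = 7749 m/s

7749 m/s


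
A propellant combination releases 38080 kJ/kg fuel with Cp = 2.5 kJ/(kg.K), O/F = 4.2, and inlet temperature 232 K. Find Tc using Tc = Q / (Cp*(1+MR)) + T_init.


Tc = 38080 / (2.5 * (1 + 4.2)) + 232 = 3161 K

3161 K


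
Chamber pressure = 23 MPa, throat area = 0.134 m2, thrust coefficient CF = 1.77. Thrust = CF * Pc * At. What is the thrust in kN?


F = 1.77 * 23e6 * 0.134 = 5.4551e+06 N = 5455.1 kN

5455.1 kN


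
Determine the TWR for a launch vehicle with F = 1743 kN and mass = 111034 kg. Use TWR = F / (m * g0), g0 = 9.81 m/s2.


TWR = 1743000 / (111034 * 9.81) = 1.6

1.6


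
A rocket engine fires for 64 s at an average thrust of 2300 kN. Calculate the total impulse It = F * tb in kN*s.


It = 2300 * 64 = 147200 kN*s

147200 kN*s


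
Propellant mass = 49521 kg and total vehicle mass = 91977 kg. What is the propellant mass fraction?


PMF = 49521 / 91977 = 0.538

0.538


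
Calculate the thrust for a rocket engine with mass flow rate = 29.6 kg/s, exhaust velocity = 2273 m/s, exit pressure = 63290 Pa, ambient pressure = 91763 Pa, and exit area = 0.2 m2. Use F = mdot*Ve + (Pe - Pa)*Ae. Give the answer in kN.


F = 29.6 * 2273 + (63290 - 91763) * 0.2 = 61586.0 N = 61.6 kN

61.6 kN


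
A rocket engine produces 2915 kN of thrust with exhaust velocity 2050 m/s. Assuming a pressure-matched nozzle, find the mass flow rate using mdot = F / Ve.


mdot = F / Ve = 2915000 / 2050 = 1422.0 kg/s

1422.0 kg/s


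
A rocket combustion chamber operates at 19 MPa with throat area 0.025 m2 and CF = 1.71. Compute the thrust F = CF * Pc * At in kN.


F = 1.71 * 19e6 * 0.025 = 812250.0 N = 812.3 kN

812.3 kN


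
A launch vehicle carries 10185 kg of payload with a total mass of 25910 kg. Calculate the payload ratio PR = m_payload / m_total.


PR = 10185 / 25910 = 0.3931

0.3931


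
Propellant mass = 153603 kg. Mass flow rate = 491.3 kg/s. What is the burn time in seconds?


tb = 153603 / 491.3 = 312.6 s

312.6 s


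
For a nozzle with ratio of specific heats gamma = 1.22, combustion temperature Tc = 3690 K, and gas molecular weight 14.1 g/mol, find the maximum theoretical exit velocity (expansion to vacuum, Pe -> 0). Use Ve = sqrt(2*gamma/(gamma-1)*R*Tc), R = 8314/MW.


R = 8314 / 14.1 = 589.65 J/(kg.K)
Ve = sqrt(2 * 1.22 / (1.22 - 1) * 589.65 * 3690) = 4912 m/s

4912 m/s


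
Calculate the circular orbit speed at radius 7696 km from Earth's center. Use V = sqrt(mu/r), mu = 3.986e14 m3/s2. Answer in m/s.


V = sqrt(3.986e14 / 7696000) = 7197 m/s

7197 m/s


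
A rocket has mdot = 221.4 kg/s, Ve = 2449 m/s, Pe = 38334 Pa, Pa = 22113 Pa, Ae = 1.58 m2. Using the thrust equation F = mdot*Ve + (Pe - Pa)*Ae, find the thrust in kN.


F = 221.4 * 2449 + (38334 - 22113) * 1.58 = 567838.0 N = 567.8 kN

567.8 kN


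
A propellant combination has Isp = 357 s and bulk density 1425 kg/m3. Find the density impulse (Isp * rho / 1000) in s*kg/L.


rho*Isp = 357 * 1425 / 1000 = 509 s*kg/L

509 s*kg/L


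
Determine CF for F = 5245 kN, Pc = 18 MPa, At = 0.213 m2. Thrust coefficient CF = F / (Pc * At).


CF = 5245000 / (18e6 * 0.213) = 1.37

1.37


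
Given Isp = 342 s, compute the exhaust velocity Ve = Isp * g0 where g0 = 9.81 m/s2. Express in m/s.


Ve = Isp * g0 = 342 * 9.81 = 3355.0 m/s

3355.0 m/s


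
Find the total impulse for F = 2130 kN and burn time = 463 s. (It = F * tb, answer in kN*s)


It = 2130 * 463 = 986190 kN*s

986190 kN*s


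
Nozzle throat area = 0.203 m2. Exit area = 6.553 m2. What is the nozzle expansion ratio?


AR = 6.553 / 0.203 = 32.3

32.3


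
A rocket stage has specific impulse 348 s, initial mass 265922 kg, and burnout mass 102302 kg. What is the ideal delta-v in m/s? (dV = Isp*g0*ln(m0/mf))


Ve = 348 * 9.81 = 3413.88 m/s
dV = 3413.88 * ln(265922/102302) = 3261 m/s

3261 m/s


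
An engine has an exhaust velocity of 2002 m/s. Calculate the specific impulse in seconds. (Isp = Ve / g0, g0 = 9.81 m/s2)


Isp = Ve / g0 = 2002 / 9.81 = 204.1 s

204.1 s


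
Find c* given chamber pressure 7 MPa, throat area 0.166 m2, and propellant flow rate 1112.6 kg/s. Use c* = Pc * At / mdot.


c* = 7e6 * 0.166 / 1112.6 = 1044 m/s

1044 m/s


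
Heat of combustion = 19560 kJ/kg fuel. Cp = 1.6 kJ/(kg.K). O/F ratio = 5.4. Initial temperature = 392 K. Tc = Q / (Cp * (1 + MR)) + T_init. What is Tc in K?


Tc = 19560 / (1.6 * (1 + 5.4)) + 392 = 2302 K

2302 K


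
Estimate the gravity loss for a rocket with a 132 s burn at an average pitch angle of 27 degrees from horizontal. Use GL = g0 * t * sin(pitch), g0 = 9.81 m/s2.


GL = 9.81 * 132 * sin(27 deg) = 588 m/s

588 m/s


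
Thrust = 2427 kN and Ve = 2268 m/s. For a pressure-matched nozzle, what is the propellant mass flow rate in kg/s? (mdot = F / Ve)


mdot = F / Ve = 2427000 / 2268 = 1070.1 kg/s

1070.1 kg/s


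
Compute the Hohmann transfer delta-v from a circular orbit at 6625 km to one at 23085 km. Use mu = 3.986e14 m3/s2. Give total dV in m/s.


V1 = sqrt(mu/r1) = 7756.68 m/s
dV1 = V1*(sqrt(2*r2/(r1+r2)) - 1) = 1912.83 m/s
V2 = sqrt(mu/r2) = 4155.31 m/s
dV2 = V2*(1 - sqrt(2*r1/(r1+r2))) = 1380.33 m/s
Total dV = 3293 m/s

3293 m/s


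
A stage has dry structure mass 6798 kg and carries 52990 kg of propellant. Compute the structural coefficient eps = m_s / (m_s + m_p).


eps = 6798 / (6798 + 52990) = 0.1137

0.1137


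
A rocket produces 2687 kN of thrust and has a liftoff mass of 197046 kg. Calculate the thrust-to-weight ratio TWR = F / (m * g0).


TWR = 2687000 / (197046 * 9.81) = 1.39

1.39


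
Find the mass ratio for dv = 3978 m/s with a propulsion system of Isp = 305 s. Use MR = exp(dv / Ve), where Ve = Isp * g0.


Ve = 305 * 9.81 = 2992.05 m/s
MR = exp(3978 / 2992.05) = 3.779

3.779


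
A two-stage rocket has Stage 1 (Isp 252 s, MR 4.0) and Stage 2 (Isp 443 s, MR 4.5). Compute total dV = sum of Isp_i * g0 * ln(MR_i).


dV1 = 252 * 9.81 * ln(4.0) = 3427.1 m/s
dV2 = 443 * 9.81 * ln(4.5) = 6536.5 m/s
Total dV = 3427.1 + 6536.5 = 9963.6 m/s ~ 9964 m/s

9964 m/s


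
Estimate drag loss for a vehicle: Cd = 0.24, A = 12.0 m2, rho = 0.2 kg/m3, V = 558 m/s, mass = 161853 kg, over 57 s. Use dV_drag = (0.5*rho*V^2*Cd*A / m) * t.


D = 0.5 * 0.2 * 558^2 * 0.24 * 12.0 = 89672.83 N
a = 89672.83 / 161853 = 0.554 m/s2
dV = 0.554 * 57 = 31.6 m/s

31.6 m/s


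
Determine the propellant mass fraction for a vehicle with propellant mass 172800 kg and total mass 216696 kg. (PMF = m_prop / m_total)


PMF = 172800 / 216696 = 0.797

0.797


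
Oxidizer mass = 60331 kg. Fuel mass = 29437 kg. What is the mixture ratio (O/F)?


MR = 60331 / 29437 = 2.05

2.05


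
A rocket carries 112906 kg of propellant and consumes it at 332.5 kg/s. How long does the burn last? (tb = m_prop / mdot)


tb = 112906 / 332.5 = 339.6 s

339.6 s


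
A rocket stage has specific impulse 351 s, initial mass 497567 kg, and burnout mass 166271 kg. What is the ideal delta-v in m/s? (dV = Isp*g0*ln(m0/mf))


Ve = 351 * 9.81 = 3443.31 m/s
dV = 3443.31 * ln(497567/166271) = 3774 m/s

3774 m/s


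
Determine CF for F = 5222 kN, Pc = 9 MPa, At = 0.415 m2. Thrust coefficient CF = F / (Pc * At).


CF = 5222000 / (9e6 * 0.415) = 1.4

1.4


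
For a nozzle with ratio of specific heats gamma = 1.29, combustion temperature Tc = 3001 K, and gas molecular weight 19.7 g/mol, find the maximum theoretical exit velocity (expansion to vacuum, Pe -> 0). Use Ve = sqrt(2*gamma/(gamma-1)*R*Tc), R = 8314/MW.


R = 8314 / 19.7 = 422.03 J/(kg.K)
Ve = sqrt(2 * 1.29 / (1.29 - 1) * 422.03 * 3001) = 3357 m/s

3357 m/s


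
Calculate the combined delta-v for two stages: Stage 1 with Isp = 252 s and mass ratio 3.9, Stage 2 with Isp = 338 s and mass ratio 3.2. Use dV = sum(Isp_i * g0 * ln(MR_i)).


dV1 = 252 * 9.81 * ln(3.9) = 3364.5 m/s
dV2 = 338 * 9.81 * ln(3.2) = 3856.8 m/s
Total dV = 3364.5 + 3856.8 = 7221.3 m/s ~ 7221 m/s

7221 m/s


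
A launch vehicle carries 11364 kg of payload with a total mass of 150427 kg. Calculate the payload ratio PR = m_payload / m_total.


PR = 11364 / 150427 = 0.0755

0.0755


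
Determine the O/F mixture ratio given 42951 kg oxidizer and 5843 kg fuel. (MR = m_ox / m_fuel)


MR = 42951 / 5843 = 7.35

7.35


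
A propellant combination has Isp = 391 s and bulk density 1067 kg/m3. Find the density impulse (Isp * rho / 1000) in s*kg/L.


rho*Isp = 391 * 1067 / 1000 = 417 s*kg/L

417 s*kg/L


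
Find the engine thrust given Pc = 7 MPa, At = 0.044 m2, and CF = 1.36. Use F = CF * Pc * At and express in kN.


F = 1.36 * 7e6 * 0.044 = 418880.0 N = 418.9 kN

418.9 kN


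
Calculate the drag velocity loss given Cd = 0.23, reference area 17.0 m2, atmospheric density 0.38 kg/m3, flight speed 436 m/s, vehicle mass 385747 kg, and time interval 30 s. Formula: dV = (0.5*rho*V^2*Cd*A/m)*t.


D = 0.5 * 0.38 * 436^2 * 0.23 * 17.0 = 141222.32 N
a = 141222.32 / 385747 = 0.3661 m/s2
dV = 0.3661 * 30 = 11.0 m/s

11.0 m/s


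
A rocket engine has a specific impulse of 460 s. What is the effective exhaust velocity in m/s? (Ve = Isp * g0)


Ve = Isp * g0 = 460 * 9.81 = 4512.6 m/s

4512.6 m/s


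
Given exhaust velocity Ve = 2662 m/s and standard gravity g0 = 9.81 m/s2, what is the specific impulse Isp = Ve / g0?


Isp = Ve / g0 = 2662 / 9.81 = 271.4 s

271.4 s


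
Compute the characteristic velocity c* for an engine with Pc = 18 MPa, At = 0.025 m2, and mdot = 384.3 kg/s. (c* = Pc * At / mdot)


c* = 18e6 * 0.025 / 384.3 = 1171 m/s

1171 m/s


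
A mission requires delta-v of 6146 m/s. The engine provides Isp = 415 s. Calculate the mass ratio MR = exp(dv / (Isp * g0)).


Ve = 415 * 9.81 = 4071.15 m/s
MR = exp(6146 / 4071.15) = 4.525

4.525


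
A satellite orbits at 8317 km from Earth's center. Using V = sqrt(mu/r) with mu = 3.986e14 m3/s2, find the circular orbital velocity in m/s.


V = sqrt(3.986e14 / 8317000) = 6923 m/s

6923 m/s


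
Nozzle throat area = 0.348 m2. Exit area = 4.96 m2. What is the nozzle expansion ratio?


AR = 4.96 / 0.348 = 14.3

14.3


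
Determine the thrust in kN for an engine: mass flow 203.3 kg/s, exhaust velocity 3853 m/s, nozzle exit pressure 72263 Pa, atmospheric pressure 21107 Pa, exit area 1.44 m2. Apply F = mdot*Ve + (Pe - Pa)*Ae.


F = 203.3 * 3853 + (72263 - 21107) * 1.44 = 856980.0 N = 857.0 kN

857.0 kN


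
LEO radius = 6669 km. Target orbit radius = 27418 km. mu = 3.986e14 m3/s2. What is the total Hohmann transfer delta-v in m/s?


V1 = sqrt(mu/r1) = 7731.05 m/s
dV1 = V1*(sqrt(2*r2/(r1+r2)) - 1) = 2074.61 m/s
V2 = sqrt(mu/r2) = 3812.86 m/s
dV2 = V2*(1 - sqrt(2*r1/(r1+r2))) = 1427.79 m/s
Total dV = 3502 m/s

3502 m/s


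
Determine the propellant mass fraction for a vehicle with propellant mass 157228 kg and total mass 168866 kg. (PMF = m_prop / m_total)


PMF = 157228 / 168866 = 0.931

0.931


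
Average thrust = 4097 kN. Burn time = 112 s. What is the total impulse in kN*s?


It = 4097 * 112 = 458864 kN*s

458864 kN*s


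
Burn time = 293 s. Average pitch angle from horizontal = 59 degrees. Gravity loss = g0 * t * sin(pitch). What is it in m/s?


GL = 9.81 * 293 * sin(59 deg) = 2464 m/s

2464 m/s


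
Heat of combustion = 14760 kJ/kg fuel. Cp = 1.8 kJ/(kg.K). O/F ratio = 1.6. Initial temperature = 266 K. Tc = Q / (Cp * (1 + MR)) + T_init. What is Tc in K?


Tc = 14760 / (1.8 * (1 + 1.6)) + 266 = 3420 K

3420 K


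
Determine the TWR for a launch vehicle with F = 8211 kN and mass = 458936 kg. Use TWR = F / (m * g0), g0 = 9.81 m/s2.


TWR = 8211000 / (458936 * 9.81) = 1.82

1.82


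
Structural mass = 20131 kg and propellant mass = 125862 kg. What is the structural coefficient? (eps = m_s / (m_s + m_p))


eps = 20131 / (20131 + 125862) = 0.1379

0.1379


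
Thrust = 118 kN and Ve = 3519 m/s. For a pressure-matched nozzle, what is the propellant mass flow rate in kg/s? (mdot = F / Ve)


mdot = F / Ve = 118000 / 3519 = 33.5 kg/s

33.5 kg/s


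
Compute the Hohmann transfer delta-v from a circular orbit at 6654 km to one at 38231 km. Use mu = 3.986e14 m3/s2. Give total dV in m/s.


V1 = sqrt(mu/r1) = 7739.76 m/s
dV1 = V1*(sqrt(2*r2/(r1+r2)) - 1) = 2362.06 m/s
V2 = sqrt(mu/r2) = 3228.95 m/s
dV2 = V2*(1 - sqrt(2*r1/(r1+r2))) = 1470.75 m/s
Total dV = 3833 m/s

3833 m/s


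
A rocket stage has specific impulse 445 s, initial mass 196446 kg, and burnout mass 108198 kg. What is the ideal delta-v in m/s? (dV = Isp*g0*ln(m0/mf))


Ve = 445 * 9.81 = 4365.45 m/s
dV = 4365.45 * ln(196446/108198) = 2604 m/s

2604 m/s


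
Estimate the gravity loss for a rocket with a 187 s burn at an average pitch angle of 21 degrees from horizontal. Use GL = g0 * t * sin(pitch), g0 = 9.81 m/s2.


GL = 9.81 * 187 * sin(21 deg) = 657 m/s

657 m/s


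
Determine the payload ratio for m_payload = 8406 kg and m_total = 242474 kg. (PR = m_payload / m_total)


PR = 8406 / 242474 = 0.0347

0.0347


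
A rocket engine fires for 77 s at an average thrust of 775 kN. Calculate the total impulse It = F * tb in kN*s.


It = 775 * 77 = 59675 kN*s

59675 kN*s


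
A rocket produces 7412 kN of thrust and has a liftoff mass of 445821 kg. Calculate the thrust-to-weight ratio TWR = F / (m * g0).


TWR = 7412000 / (445821 * 9.81) = 1.69

1.69


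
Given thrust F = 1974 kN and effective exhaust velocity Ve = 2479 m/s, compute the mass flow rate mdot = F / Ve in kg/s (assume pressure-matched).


mdot = F / Ve = 1974000 / 2479 = 796.3 kg/s

796.3 kg/s


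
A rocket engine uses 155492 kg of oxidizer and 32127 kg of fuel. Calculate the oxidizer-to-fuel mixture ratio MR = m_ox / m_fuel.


MR = 155492 / 32127 = 4.84

4.84


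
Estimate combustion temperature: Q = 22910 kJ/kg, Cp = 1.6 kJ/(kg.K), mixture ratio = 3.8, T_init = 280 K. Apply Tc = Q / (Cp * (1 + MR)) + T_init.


Tc = 22910 / (1.6 * (1 + 3.8)) + 280 = 3263 K

3263 K


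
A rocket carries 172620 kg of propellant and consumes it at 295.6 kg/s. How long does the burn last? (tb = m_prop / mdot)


tb = 172620 / 295.6 = 584.0 s

584.0 s


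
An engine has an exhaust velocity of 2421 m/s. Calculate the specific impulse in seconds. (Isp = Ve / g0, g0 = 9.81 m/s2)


Isp = Ve / g0 = 2421 / 9.81 = 246.8 s

246.8 s


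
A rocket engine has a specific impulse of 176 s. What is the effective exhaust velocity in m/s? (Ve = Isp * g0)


Ve = Isp * g0 = 176 * 9.81 = 1726.6 m/s

1726.6 m/s


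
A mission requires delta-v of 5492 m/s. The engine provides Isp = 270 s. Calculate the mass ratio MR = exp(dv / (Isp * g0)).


Ve = 270 * 9.81 = 2648.7 m/s
MR = exp(5492 / 2648.7) = 7.952

7.952


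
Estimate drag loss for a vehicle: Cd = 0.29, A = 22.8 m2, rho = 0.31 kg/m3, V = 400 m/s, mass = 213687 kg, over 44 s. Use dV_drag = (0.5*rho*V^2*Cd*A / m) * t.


D = 0.5 * 0.31 * 400^2 * 0.29 * 22.8 = 163977.6 N
a = 163977.6 / 213687 = 0.7674 m/s2
dV = 0.7674 * 44 = 33.8 m/s

33.8 m/s


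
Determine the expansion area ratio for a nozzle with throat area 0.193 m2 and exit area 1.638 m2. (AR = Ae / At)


AR = 1.638 / 0.193 = 8.5

8.5


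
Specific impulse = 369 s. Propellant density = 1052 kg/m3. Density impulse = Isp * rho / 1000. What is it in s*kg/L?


rho*Isp = 369 * 1052 / 1000 = 388 s*kg/L

388 s*kg/L


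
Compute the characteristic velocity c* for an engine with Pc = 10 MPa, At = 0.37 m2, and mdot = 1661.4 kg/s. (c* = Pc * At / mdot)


c* = 10e6 * 0.37 / 1661.4 = 2227 m/s

2227 m/s


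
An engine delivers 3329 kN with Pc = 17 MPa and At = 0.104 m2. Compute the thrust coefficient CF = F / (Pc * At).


CF = 3329000 / (17e6 * 0.104) = 1.88

1.88


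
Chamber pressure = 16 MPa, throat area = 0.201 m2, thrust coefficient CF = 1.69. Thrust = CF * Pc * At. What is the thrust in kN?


F = 1.69 * 16e6 * 0.201 = 5.4350e+06 N = 5435.0 kN

5435.0 kN


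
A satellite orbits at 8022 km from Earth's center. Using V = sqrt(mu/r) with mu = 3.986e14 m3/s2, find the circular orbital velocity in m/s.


V = sqrt(3.986e14 / 8022000) = 7049 m/s

7049 m/s


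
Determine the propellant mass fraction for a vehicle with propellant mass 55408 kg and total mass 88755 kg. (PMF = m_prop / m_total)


PMF = 55408 / 88755 = 0.624

0.624


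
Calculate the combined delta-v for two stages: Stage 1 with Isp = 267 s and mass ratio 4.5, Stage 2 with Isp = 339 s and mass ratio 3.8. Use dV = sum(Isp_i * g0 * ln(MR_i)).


dV1 = 267 * 9.81 * ln(4.5) = 3939.6 m/s
dV2 = 339 * 9.81 * ln(3.8) = 4439.7 m/s
Total dV = 3939.6 + 4439.7 = 8379.3 m/s ~ 8379 m/s

8379 m/s


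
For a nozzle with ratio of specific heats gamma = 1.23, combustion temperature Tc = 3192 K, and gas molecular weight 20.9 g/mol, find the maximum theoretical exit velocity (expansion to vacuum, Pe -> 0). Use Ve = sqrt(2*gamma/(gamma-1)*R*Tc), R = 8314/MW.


R = 8314 / 20.9 = 397.8 J/(kg.K)
Ve = sqrt(2 * 1.23 / (1.23 - 1) * 397.8 * 3192) = 3685 m/s

3685 m/s


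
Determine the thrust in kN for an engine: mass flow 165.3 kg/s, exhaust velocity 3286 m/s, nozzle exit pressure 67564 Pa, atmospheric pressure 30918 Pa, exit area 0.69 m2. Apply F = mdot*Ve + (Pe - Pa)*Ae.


F = 165.3 * 3286 + (67564 - 30918) * 0.69 = 568462.0 N = 568.5 kN

568.5 kN


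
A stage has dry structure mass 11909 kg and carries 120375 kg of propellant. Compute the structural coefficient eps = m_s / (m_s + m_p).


eps = 11909 / (11909 + 120375) = 0.09

0.09


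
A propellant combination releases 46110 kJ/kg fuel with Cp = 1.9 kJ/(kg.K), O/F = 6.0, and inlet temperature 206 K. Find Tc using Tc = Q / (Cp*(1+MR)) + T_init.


Tc = 46110 / (1.9 * (1 + 6.0)) + 206 = 3673 K

3673 K


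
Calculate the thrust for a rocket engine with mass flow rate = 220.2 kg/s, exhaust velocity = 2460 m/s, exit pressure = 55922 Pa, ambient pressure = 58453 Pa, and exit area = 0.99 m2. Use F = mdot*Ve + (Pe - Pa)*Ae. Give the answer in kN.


F = 220.2 * 2460 + (55922 - 58453) * 0.99 = 539186.0 N = 539.2 kN

539.2 kN


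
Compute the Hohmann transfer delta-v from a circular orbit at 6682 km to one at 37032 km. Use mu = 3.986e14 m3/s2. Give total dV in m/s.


V1 = sqrt(mu/r1) = 7723.52 m/s
dV1 = V1*(sqrt(2*r2/(r1+r2)) - 1) = 2329.78 m/s
V2 = sqrt(mu/r2) = 3280.8 m/s
dV2 = V2*(1 - sqrt(2*r1/(r1+r2))) = 1466.8 m/s
Total dV = 3797 m/s

3797 m/s


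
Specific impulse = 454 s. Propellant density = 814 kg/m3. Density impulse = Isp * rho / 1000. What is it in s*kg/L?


rho*Isp = 454 * 814 / 1000 = 370 s*kg/L

370 s*kg/L


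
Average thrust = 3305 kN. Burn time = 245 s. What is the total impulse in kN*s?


It = 3305 * 245 = 809725 kN*s

809725 kN*s


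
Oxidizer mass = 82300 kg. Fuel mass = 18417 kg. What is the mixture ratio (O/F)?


MR = 82300 / 18417 = 4.47

4.47


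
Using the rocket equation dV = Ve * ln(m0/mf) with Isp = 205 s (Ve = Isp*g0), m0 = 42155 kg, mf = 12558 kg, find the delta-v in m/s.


Ve = 205 * 9.81 = 2011.05 m/s
dV = 2011.05 * ln(42155/12558) = 2435 m/s

2435 m/s


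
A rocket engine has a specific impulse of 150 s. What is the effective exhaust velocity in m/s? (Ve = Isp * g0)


Ve = Isp * g0 = 150 * 9.81 = 1471.5 m/s

1471.5 m/s


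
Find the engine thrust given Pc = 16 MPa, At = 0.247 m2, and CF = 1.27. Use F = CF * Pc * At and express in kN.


F = 1.27 * 16e6 * 0.247 = 5.0190e+06 N = 5019.0 kN

5019.0 kN


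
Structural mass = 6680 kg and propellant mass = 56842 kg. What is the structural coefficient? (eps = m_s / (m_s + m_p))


eps = 6680 / (6680 + 56842) = 0.1052

0.1052


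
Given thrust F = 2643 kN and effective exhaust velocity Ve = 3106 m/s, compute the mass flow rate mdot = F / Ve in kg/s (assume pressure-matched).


mdot = F / Ve = 2643000 / 3106 = 850.9 kg/s

850.9 kg/s
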